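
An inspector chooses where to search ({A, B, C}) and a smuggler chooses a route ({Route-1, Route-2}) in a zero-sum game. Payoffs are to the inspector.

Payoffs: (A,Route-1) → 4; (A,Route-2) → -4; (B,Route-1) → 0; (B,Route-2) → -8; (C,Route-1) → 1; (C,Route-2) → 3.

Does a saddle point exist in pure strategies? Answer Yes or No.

Row minima: A → -4, B → -8, C → 1; maximin = 1.
Column maxima: Route-1 → 4, Route-2 → 3; minimax = 3.
1 ≠ 3, so no pure-strategy equilibrium exists.

No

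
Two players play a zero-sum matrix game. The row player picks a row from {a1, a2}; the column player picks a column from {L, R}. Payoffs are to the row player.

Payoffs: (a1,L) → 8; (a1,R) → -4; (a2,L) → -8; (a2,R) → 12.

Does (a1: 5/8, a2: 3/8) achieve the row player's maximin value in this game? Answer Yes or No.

Yes

Against L this mix gives (5/8)·8 + (3/8)·(-8) = 2.
Against R this mix gives (5/8)·(-4) + (3/8)·12 = 2.
All of the column player's active replies (L, R) yield 2, and no column does worse for the row player. The mix makes the column player indifferent and guarantees 2, so it is optimal.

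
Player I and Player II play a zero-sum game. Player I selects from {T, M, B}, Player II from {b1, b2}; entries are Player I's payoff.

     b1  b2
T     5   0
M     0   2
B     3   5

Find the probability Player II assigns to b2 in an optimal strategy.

2/7

Row minima: T → 0, M → 0, B → 3; maximin = 3.
Column maxima: b1 → 5, b2 → 5; minimax = 5.
3 ≠ 5, so there is no saddle point; optimal play is mixed.
M is strictly dominated by B, so Player I never plays it.
On the remaining 2×2 (T, B vs b1, b2):
Let Player I play T with probability p. Expected payoff against b1: 5p + 3(1−p) = 2p + 3; against b2: 0p + 5(1−p) = −5p + 5.
Setting these equal: 2p + 3 = −5p + 5 ⇒ 7p = 2 ⇒ p = 2/7, and the value is (2)·(2/7) + 3 = 25/7.
For Player II: with q = P(b1), equating T's and B's payoffs gives 5q = −2q + 5 ⇒ q = 5/7.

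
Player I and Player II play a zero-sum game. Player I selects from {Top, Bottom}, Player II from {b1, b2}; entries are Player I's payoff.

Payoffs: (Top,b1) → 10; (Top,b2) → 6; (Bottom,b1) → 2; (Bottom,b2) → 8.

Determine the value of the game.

Row minima: Top → 6, Bottom → 2; maximin = 6.
Column maxima: b1 → 10, b2 → 8; minimax = 8.
6 ≠ 8, so there is no saddle point; optimal play is mixed.
Let Player I play Top with probability p. Expected payoff against b1: 10p + 2(1−p) = 8p + 2; against b2: 6p + 8(1−p) = −2p + 8.
Setting these equal: 8p + 2 = −2p + 8 ⇒ 10p = 6 ⇒ p = 3/5, and the value is (8)·(3/5) + 2 = 34/5.
For Player II: with q = P(b1), equating Top's and Bottom's payoffs gives 4q + 6 = −6q + 8 ⇒ q = 1/5.

34/5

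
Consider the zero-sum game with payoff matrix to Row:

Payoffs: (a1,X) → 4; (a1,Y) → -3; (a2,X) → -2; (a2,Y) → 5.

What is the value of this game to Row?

Row minima: a1 → -3, a2 → -2; maximin = -2.
Column maxima: X → 4, Y → 5; minimax = 4.
-2 ≠ 4, so there is no saddle point; optimal play is mixed.
Let Row play a1 with probability p. Expected payoff against X: 4p + (-2)(1−p) = 6p − 2; against Y: (-3)p + 5(1−p) = −8p + 5.
Setting these equal: 6p − 2 = −8p + 5 ⇒ 14p = 7 ⇒ p = 1/2, and the value is (6)·(1/2) − 2 = 1.
For Column: with q = P(X), equating a1's and a2's payoffs gives 7q − 3 = −7q + 5 ⇒ q = 4/7.

1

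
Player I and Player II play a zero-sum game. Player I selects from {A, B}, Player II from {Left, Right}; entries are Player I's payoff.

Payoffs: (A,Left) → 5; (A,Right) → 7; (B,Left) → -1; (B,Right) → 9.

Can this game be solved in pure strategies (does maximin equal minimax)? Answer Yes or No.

Yes

Row minima: A → 5, B → -1; maximin = 5.
Column maxima: Left → 5, Right → 9; minimax = 5.
maximin = minimax = 5, so a saddle point exists.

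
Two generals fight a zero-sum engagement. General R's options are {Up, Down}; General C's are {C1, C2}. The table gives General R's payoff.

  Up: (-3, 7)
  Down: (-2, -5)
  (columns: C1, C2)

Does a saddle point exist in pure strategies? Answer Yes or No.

Row minima: Up → -3, Down → -5; maximin = -3.
Column maxima: C1 → -2, C2 → 7; minimax = -2.
-3 ≠ -2, so no pure-strategy equilibrium exists.

No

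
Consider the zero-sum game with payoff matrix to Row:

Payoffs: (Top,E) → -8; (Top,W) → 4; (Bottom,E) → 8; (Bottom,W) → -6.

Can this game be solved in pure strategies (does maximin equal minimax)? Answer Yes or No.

No

Row minima: Top → -8, Bottom → -6; maximin = -6.
Column maxima: E → 8, W → 4; minimax = 4.
-6 ≠ 4, so no pure-strategy equilibrium exists.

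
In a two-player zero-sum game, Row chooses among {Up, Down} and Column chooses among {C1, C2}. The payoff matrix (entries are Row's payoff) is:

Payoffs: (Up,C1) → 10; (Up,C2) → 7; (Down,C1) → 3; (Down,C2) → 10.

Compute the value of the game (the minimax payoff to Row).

Row minima: Up → 7, Down → 3; maximin = 7.
Column maxima: C1 → 10, C2 → 10; minimax = 10.
7 ≠ 10, so there is no saddle point; optimal play is mixed.
Let Row play Up with probability p. Expected payoff against C1: 10p + 3(1−p) = 7p + 3; against C2: 7p + 10(1−p) = −3p + 10.
Setting these equal: 7p + 3 = −3p + 10 ⇒ 10p = 7 ⇒ p = 7/10, and the value is (7)·(7/10) + 3 = 79/10.
For Column: with q = P(C1), equating Up's and Down's payoffs gives 3q + 7 = −7q + 10 ⇒ q = 3/10.

79/10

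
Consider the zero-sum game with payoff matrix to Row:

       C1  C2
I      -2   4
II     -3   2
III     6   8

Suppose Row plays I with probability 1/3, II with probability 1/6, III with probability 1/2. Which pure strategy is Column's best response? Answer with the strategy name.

If Column plays C1, Row's expected payoff is (1/3)·(-2) + (1/6)·(-3) + (1/2)·6 = 11/6.
If Column plays C2, Row's expected payoff is (1/3)·4 + (1/6)·2 + (1/2)·8 = 17/3.
Column minimizes Row's payoff; the smallest is 11/6, so the best response is C1.

C1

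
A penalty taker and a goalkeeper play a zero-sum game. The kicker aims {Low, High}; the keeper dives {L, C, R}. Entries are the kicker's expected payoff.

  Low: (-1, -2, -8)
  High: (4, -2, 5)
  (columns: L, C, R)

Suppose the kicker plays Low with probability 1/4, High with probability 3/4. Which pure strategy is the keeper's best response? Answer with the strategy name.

If the keeper plays L, the kicker's expected payoff is (1/4)·(-1) + (3/4)·4 = 11/4.
If the keeper plays C, the kicker's expected payoff is (1/4)·(-2) + (3/4)·(-2) = -2.
If the keeper plays R, the kicker's expected payoff is (1/4)·(-8) + (3/4)·5 = 7/4.
The keeper minimizes the kicker's payoff; the smallest is -2, so the best response is C.

C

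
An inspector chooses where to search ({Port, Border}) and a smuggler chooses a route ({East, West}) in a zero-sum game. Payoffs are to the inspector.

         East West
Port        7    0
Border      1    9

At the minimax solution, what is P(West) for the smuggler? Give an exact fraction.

Row minima: Port → 0, Border → 1; maximin = 1.
Column maxima: East → 7, West → 9; minimax = 7.
1 ≠ 7, so there is no saddle point; optimal play is mixed.
Let the inspector play Port with probability p. Expected payoff against East: 7p + 1(1−p) = 6p + 1; against West: 0p + 9(1−p) = −9p + 9.
Setting these equal: 6p + 1 = −9p + 9 ⇒ 15p = 8 ⇒ p = 8/15, and the value is (6)·(8/15) + 1 = 21/5.
For the smuggler: with q = P(East), equating Port's and Border's payoffs gives 7q = −8q + 9 ⇒ q = 3/5.

2/5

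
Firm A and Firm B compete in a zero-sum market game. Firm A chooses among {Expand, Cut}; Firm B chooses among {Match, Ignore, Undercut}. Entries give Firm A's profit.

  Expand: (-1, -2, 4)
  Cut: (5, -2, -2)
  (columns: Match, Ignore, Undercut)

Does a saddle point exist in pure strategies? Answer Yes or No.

Row minima: Expand → -2, Cut → -2; maximin = -2.
Column maxima: Match → 5, Ignore → -2, Undercut → 4; minimax = -2.
maximin = minimax = -2, so a saddle point exists.

Yes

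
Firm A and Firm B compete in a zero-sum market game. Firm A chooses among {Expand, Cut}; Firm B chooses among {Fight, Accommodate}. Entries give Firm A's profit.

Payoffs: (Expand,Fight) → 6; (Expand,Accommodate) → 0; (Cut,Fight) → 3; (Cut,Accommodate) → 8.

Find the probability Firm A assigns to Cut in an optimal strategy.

Row minima: Expand → 0, Cut → 3; maximin = 3.
Column maxima: Fight → 6, Accommodate → 8; minimax = 6.
3 ≠ 6, so there is no saddle point; optimal play is mixed.
Let Firm A play Expand with probability p. Expected payoff against Fight: 6p + 3(1−p) = 3p + 3; against Accommodate: 0p + 8(1−p) = −8p + 8.
Setting these equal: 3p + 3 = −8p + 8 ⇒ 11p = 5 ⇒ p = 5/11, and the value is (3)·(5/11) + 3 = 48/11.
For Firm B: with q = P(Fight), equating Expand's and Cut's payoffs gives 6q = −5q + 8 ⇒ q = 8/11.

6/11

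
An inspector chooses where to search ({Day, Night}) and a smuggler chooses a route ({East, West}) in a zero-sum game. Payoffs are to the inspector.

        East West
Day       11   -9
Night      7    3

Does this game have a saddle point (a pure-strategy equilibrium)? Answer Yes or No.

Row minima: Day → -9, Night → 3; maximin = 3.
Column maxima: East → 11, West → 3; minimax = 3.
maximin = minimax = 3, so a saddle point exists.

Yes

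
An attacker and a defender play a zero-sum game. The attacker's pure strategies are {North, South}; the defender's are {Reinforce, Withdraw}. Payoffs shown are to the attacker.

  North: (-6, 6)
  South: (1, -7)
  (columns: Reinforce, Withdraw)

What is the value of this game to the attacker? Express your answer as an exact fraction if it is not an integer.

Row minima: North → -6, South → -7; maximin = -6.
Column maxima: Reinforce → 1, Withdraw → 6; minimax = 1.
-6 ≠ 1, so there is no saddle point; optimal play is mixed.
Let the attacker play North with probability p. Expected payoff against Reinforce: (-6)p + 1(1−p) = −7p + 1; against Withdraw: 6p + (-7)(1−p) = 13p − 7.
Setting these equal: −7p + 1 = 13p − 7 ⇒ −20p = -8 ⇒ p = 2/5, and the value is (-7)·(2/5) + 1 = -9/5.
For the defender: with q = P(Reinforce), equating North's and South's payoffs gives −12q + 6 = 8q − 7 ⇒ q = 13/20.

-9/5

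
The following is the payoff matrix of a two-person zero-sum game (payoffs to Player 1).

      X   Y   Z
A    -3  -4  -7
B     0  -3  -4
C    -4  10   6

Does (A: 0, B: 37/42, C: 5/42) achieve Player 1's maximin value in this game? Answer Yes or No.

No

Against X this mix gives (37/42)·0 + (5/42)·(-4) = -10/21.
Against Y this mix gives (37/42)·(-3) + (5/42)·10 = -61/42.
Against Z this mix gives (37/42)·(-4) + (5/42)·6 = -59/21.
Player 2 will play Z, holding Player 1 to -59/21. Shifting weight toward the row that does better against Z would raise this floor (the equalizing mix achieves -8/7 against both Z and X), so the proposed strategy is not optimal.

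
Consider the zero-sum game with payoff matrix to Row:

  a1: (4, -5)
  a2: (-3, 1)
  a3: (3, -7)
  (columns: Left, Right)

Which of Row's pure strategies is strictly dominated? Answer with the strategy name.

a1 gives a strictly higher payoff than a3 against every column: 4 > 3, -5 > -7.
So a3 is strictly dominated and Row never plays it.

a3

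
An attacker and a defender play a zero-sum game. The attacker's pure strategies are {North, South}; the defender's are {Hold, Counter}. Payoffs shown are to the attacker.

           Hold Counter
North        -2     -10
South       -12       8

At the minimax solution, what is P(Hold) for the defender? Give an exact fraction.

Row minima: North → -10, South → -12; maximin = -10.
Column maxima: Hold → -2, Counter → 8; minimax = -2.
-10 ≠ -2, so there is no saddle point; optimal play is mixed.
Let the attacker play North with probability p. Expected payoff against Hold: (-2)p + (-12)(1−p) = 10p − 12; against Counter: (-10)p + 8(1−p) = −18p + 8.
Setting these equal: 10p − 12 = −18p + 8 ⇒ 28p = 20 ⇒ p = 5/7, and the value is (10)·(5/7) − 12 = -34/7.
For the defender: with q = P(Hold), equating North's and South's payoffs gives 8q − 10 = −20q + 8 ⇒ q = 9/14.

9/14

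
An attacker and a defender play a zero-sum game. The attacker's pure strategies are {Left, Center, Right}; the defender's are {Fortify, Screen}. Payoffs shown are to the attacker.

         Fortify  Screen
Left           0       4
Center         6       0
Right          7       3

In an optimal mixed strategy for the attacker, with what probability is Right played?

1/2

Row minima: Left → 0, Center → 0, Right → 3; maximin = 3.
Column maxima: Fortify → 7, Screen → 4; minimax = 4.
3 ≠ 4, so there is no saddle point; optimal play is mixed.
Center is strictly dominated by Right, so the attacker never plays it.
On the remaining 2×2 (Left, Right vs Fortify, Screen):
Let the attacker play Left with probability p. Expected payoff against Fortify: 0p + 7(1−p) = −7p + 7; against Screen: 4p + 3(1−p) = p + 3.
Setting these equal: −7p + 7 = p + 3 ⇒ −8p = -4 ⇒ p = 1/2, and the value is (-7)·(1/2) + 7 = 7/2.
For the defender: with q = P(Fortify), equating Left's and Right's payoffs gives −4q + 4 = 4q + 3 ⇒ q = 1/8.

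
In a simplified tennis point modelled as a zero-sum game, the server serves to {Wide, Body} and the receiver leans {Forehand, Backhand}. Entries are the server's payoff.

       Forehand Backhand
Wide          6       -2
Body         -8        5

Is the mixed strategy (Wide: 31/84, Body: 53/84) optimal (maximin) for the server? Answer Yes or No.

Against Forehand this mix gives (31/84)·6 + (53/84)·(-8) = -17/6.
Against Backhand this mix gives (31/84)·(-2) + (53/84)·5 = 29/12.
The receiver will play Forehand, holding the server to -17/6. Shifting weight toward the row that does better against Forehand would raise this floor (the equalizing mix achieves 2/3 against both Forehand and Backhand), so the proposed strategy is not optimal.

No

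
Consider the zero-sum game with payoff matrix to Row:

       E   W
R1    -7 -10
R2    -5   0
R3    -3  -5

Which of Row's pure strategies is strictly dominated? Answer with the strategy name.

R2 gives a strictly higher payoff than R1 against every column: -5 > -7, 0 > -10.
So R1 is strictly dominated and Row never plays it.

R1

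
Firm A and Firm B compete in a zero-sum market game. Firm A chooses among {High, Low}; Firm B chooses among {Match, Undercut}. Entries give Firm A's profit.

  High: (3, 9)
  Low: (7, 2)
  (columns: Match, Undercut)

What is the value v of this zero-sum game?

57/11

Row minima: High → 3, Low → 2; maximin = 3.
Column maxima: Match → 7, Undercut → 9; minimax = 7.
3 ≠ 7, so there is no saddle point; optimal play is mixed.
Let Firm A play High with probability p. Expected payoff against Match: 3p + 7(1−p) = −4p + 7; against Undercut: 9p + 2(1−p) = 7p + 2.
Setting these equal: −4p + 7 = 7p + 2 ⇒ −11p = -5 ⇒ p = 5/11, and the value is (-4)·(5/11) + 7 = 57/11.
For Firm B: with q = P(Match), equating High's and Low's payoffs gives −6q + 9 = 5q + 2 ⇒ q = 7/11.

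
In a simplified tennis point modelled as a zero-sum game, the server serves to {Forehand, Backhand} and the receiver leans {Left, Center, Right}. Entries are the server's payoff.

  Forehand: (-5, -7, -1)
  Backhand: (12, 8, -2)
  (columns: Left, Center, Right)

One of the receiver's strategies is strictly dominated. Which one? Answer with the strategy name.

Center holds the server's payoff strictly below Left in every row: -7 < -5, 8 < 12.
So Left is strictly dominated for the receiver.

Left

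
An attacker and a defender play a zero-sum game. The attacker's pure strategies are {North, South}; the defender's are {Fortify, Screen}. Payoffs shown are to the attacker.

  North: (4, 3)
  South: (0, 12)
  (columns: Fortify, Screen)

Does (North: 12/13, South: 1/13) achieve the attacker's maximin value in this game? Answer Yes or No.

Against Fortify this mix gives (12/13)·4 + (1/13)·0 = 48/13.
Against Screen this mix gives (12/13)·3 + (1/13)·12 = 48/13.
All of the defender's active replies (Fortify, Screen) yield 48/13, and no column does worse for the attacker. The mix makes the defender indifferent and guarantees 48/13, so it is optimal.

Yes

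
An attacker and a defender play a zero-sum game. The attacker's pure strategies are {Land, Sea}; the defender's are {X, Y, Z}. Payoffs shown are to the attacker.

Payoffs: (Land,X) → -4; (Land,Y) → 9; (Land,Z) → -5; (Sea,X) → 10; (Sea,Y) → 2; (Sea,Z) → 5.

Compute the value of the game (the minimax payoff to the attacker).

Row minima: Land → -5, Sea → 2; maximin = 2.
Column maxima: X → 10, Y → 9, Z → 5; minimax = 5.
2 ≠ 5, so there is no saddle point; optimal play is mixed.
X is strictly dominated by Z (it gives the attacker strictly more in every row), so the defender never plays it.
On the remaining 2×2 (Land, Sea vs Y, Z):
Let the attacker play Land with probability p. Expected payoff against Y: 9p + 2(1−p) = 7p + 2; against Z: (-5)p + 5(1−p) = −10p + 5.
Setting these equal: 7p + 2 = −10p + 5 ⇒ 17p = 3 ⇒ p = 3/17, and the value is (7)·(3/17) + 2 = 55/17.
For the defender: with q = P(Y), equating Land's and Sea's payoffs gives 14q − 5 = −3q + 5 ⇒ q = 10/17.

55/17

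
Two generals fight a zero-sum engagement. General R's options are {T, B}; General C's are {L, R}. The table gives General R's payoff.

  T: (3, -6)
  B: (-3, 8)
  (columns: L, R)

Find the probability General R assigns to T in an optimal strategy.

Row minima: T → -6, B → -3; maximin = -3.
Column maxima: L → 3, R → 8; minimax = 3.
-3 ≠ 3, so there is no saddle point; optimal play is mixed.
Let General R play T with probability p. Expected payoff against L: 3p + (-3)(1−p) = 6p − 3; against R: (-6)p + 8(1−p) = −14p + 8.
Setting these equal: 6p − 3 = −14p + 8 ⇒ 20p = 11 ⇒ p = 11/20, and the value is (6)·(11/20) − 3 = 3/10.
For General C: with q = P(L), equating T's and B's payoffs gives 9q − 6 = −11q + 8 ⇒ q = 7/10.

11/20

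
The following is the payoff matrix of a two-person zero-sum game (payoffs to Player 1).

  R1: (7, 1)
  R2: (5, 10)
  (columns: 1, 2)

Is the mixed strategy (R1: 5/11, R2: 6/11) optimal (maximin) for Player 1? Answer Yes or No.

Yes

Against 1 this mix gives (5/11)·7 + (6/11)·5 = 65/11.
Against 2 this mix gives (5/11)·1 + (6/11)·10 = 65/11.
All of Player 2's active replies (1, 2) yield 65/11, and no column does worse for Player 1. The mix makes Player 2 indifferent and guarantees 65/11, so it is optimal.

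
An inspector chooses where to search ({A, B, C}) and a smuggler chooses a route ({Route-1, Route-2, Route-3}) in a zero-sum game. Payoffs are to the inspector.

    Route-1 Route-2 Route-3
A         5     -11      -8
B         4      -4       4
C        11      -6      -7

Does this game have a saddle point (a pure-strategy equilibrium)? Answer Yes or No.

Yes

Row minima: A → -11, B → -4, C → -7; maximin = -4.
Column maxima: Route-1 → 11, Route-2 → -4, Route-3 → 4; minimax = -4.
maximin = minimax = -4, so a saddle point exists.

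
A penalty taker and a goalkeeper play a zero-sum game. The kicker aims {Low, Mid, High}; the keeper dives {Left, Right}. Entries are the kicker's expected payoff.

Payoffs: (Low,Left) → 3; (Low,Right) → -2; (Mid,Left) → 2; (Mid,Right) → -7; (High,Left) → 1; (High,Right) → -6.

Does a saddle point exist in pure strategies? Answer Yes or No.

Yes

Row minima: Low → -2, Mid → -7, High → -6; maximin = -2.
Column maxima: Left → 3, Right → -2; minimax = -2.
maximin = minimax = -2, so a saddle point exists.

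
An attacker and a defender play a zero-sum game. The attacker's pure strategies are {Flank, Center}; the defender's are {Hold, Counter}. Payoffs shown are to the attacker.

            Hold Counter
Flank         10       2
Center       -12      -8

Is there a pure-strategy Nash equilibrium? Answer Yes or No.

Yes

Row minima: Flank → 2, Center → -12; maximin = 2.
Column maxima: Hold → 10, Counter → 2; minimax = 2.
maximin = minimax = 2, so a saddle point exists.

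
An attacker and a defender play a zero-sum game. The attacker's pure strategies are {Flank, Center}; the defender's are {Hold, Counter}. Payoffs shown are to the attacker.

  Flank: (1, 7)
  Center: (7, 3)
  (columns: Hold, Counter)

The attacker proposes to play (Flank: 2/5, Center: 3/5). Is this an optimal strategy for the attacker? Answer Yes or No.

Yes

Against Hold this mix gives (2/5)·1 + (3/5)·7 = 23/5.
Against Counter this mix gives (2/5)·7 + (3/5)·3 = 23/5.
All of the defender's active replies (Hold, Counter) yield 23/5, and no column does worse for the attacker. The mix makes the defender indifferent and guarantees 23/5, so it is optimal.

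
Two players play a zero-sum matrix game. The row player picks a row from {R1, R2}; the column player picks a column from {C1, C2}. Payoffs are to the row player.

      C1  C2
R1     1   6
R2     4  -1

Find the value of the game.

5/2

Row minima: R1 → 1, R2 → -1; maximin = 1.
Column maxima: C1 → 4, C2 → 6; minimax = 4.
1 ≠ 4, so there is no saddle point; optimal play is mixed.
Let the row player play R1 with probability p. Expected payoff against C1: 1p + 4(1−p) = −3p + 4; against C2: 6p + (-1)(1−p) = 7p − 1.
Setting these equal: −3p + 4 = 7p − 1 ⇒ −10p = -5 ⇒ p = 1/2, and the value is (-3)·(1/2) + 4 = 5/2.
For the column player: with q = P(C1), equating R1's and R2's payoffs gives −5q + 6 = 5q − 1 ⇒ q = 7/10.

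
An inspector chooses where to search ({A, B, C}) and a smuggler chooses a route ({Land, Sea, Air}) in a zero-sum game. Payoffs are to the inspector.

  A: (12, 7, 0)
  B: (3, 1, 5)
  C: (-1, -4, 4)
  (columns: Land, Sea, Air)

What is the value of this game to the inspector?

Row minima: A → 0, B → 1, C → -4; maximin = 1.
Column maxima: Land → 12, Sea → 7, Air → 5; minimax = 5.
1 ≠ 5, so there is no saddle point; optimal play is mixed.
C is strictly dominated by B, so the inspector never plays it.
Land is strictly dominated by Sea (it gives the inspector strictly more in every row), so the smuggler never plays it.
On the remaining 2×2 (A, B vs Sea, Air):
Let the inspector play A with probability p. Expected payoff against Sea: 7p + 1(1−p) = 6p + 1; against Air: 0p + 5(1−p) = −5p + 5.
Setting these equal: 6p + 1 = −5p + 5 ⇒ 11p = 4 ⇒ p = 4/11, and the value is (6)·(4/11) + 1 = 35/11.
For the smuggler: with q = P(Sea), equating A's and B's payoffs gives 7q = −4q + 5 ⇒ q = 5/11.

35/11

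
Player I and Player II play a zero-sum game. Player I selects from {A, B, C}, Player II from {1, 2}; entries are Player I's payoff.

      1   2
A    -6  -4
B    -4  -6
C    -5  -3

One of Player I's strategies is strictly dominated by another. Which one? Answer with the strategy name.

C gives a strictly higher payoff than A against every column: -5 > -6, -3 > -4.
So A is strictly dominated and Player I never plays it.

A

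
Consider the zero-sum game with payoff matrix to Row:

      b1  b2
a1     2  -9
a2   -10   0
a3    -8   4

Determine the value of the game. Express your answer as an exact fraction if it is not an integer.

-64/23

Row minima: a1 → -9, a2 → -10, a3 → -8; maximin = -8.
Column maxima: b1 → 2, b2 → 4; minimax = 2.
-8 ≠ 2, so there is no saddle point; optimal play is mixed.
a2 is strictly dominated by a3, so Row never plays it.
On the remaining 2×2 (a1, a3 vs b1, b2):
Let Row play a1 with probability p. Expected payoff against b1: 2p + (-8)(1−p) = 10p − 8; against b2: (-9)p + 4(1−p) = −13p + 4.
Setting these equal: 10p − 8 = −13p + 4 ⇒ 23p = 12 ⇒ p = 12/23, and the value is (10)·(12/23) − 8 = -64/23.
For Column: with q = P(b1), equating a1's and a3's payoffs gives 11q − 9 = −12q + 4 ⇒ q = 13/23.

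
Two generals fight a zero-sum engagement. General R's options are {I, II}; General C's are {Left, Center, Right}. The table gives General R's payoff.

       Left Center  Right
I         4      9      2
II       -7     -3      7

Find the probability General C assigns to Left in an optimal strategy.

Row minima: I → 2, II → -7; maximin = 2.
Column maxima: Left → 4, Center → 9, Right → 7; minimax = 4.
2 ≠ 4, so there is no saddle point; optimal play is mixed.
Center is strictly dominated by Left (it gives General R strictly more in every row), so General C never plays it.
On the remaining 2×2 (I, II vs Left, Right):
Let General R play I with probability p. Expected payoff against Left: 4p + (-7)(1−p) = 11p − 7; against Right: 2p + 7(1−p) = −5p + 7.
Setting these equal: 11p − 7 = −5p + 7 ⇒ 16p = 14 ⇒ p = 7/8, and the value is (11)·(7/8) − 7 = 21/8.
For General C: with q = P(Left), equating I's and II's payoffs gives 2q + 2 = −14q + 7 ⇒ q = 5/16.

5/16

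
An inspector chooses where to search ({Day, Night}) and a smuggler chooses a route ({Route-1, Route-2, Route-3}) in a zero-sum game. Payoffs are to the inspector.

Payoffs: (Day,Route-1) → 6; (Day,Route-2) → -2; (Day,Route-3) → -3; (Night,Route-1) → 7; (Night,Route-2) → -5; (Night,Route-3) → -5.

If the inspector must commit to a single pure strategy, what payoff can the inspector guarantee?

-3

Row minima: Day → -3, Night → -5.
The best of these is -3.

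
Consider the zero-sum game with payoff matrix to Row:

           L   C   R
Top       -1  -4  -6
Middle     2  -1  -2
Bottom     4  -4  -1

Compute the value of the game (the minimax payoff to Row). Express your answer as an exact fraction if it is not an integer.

Row minima: Top → -6, Middle → -2, Bottom → -4; maximin = -2.
Column maxima: L → 4, C → -1, R → -1; minimax = -1.
-2 ≠ -1, so there is no saddle point; optimal play is mixed.
Top is strictly dominated by Middle, so Row never plays it.
L is strictly dominated by C (it gives Row strictly more in every row), so Column never plays it.
On the remaining 2×2 (Middle, Bottom vs C, R):
Let Row play Middle with probability p. Expected payoff against C: (-1)p + (-4)(1−p) = 3p − 4; against R: (-2)p + (-1)(1−p) = −p − 1.
Setting these equal: 3p − 4 = −p − 1 ⇒ 4p = 3 ⇒ p = 3/4, and the value is (3)·(3/4) − 4 = -7/4.
For Column: with q = P(C), equating Middle's and Bottom's payoffs gives q − 2 = −3q − 1 ⇒ q = 1/4.

-7/4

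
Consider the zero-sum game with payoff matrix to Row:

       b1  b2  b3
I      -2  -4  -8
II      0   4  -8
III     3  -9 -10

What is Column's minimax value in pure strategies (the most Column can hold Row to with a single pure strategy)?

-8

Column maxima: b1 → 3, b2 → 4, b3 → -8.
The smallest of these is -8.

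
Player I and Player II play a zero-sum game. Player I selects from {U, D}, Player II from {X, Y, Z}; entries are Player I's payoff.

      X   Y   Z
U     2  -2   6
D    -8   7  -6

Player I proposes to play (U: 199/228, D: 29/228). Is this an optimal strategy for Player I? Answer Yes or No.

No

Against X this mix gives (199/228)·2 + (29/228)·(-8) = 83/114.
Against Y this mix gives (199/228)·(-2) + (29/228)·7 = -65/76.
Against Z this mix gives (199/228)·6 + (29/228)·(-6) = 85/19.
Player II will play Y, holding Player I to -65/76. Shifting weight toward the row that does better against Y would raise this floor (the equalizing mix achieves -2/19 against both Y and X), so the proposed strategy is not optimal.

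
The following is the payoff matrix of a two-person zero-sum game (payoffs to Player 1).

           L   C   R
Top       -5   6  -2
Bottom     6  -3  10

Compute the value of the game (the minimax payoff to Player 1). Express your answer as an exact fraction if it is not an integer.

21/20

Row minima: Top → -5, Bottom → -3; maximin = -3.
Column maxima: L → 6, C → 6, R → 10; minimax = 6.
-3 ≠ 6, so there is no saddle point; optimal play is mixed.
R is strictly dominated by L (it gives Player 1 strictly more in every row), so Player 2 never plays it.
On the remaining 2×2 (Top, Bottom vs L, C):
Let Player 1 play Top with probability p. Expected payoff against L: (-5)p + 6(1−p) = −11p + 6; against C: 6p + (-3)(1−p) = 9p − 3.
Setting these equal: −11p + 6 = 9p − 3 ⇒ −20p = -9 ⇒ p = 9/20, and the value is (-11)·(9/20) + 6 = 21/20.
For Player 2: with q = P(L), equating Top's and Bottom's payoffs gives −11q + 6 = 9q − 3 ⇒ q = 9/20.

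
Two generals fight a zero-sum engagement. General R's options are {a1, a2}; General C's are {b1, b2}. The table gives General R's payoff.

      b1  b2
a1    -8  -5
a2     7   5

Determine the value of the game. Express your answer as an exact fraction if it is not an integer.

Row minima: a1 → -8, a2 → 5; maximin = 5.
Column maxima: b1 → 7, b2 → 5; minimax = 5.
Since maximin = minimax = 5, there is a saddle point and the value is 5.

5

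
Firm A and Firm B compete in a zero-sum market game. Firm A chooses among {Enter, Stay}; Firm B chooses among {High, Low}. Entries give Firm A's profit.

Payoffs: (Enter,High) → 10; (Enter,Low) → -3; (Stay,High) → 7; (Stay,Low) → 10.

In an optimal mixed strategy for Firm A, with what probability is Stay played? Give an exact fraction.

13/16

Row minima: Enter → -3, Stay → 7; maximin = 7.
Column maxima: High → 10, Low → 10; minimax = 10.
7 ≠ 10, so there is no saddle point; optimal play is mixed.
Let Firm A play Enter with probability p. Expected payoff against High: 10p + 7(1−p) = 3p + 7; against Low: (-3)p + 10(1−p) = −13p + 10.
Setting these equal: 3p + 7 = −13p + 10 ⇒ 16p = 3 ⇒ p = 3/16, and the value is (3)·(3/16) + 7 = 121/16.
For Firm B: with q = P(High), equating Enter's and Stay's payoffs gives 13q − 3 = −3q + 10 ⇒ q = 13/16.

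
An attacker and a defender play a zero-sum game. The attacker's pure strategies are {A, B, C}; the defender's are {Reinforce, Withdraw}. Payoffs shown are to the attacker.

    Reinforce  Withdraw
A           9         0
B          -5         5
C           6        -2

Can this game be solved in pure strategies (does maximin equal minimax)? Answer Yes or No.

No

Row minima: A → 0, B → -5, C → -2; maximin = 0.
Column maxima: Reinforce → 9, Withdraw → 5; minimax = 5.
0 ≠ 5, so no pure-strategy equilibrium exists.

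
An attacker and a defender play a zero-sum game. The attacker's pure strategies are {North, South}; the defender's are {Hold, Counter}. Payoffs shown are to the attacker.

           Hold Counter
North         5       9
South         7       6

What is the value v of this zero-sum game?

Row minima: North → 5, South → 6; maximin = 6.
Column maxima: Hold → 7, Counter → 9; minimax = 7.
6 ≠ 7, so there is no saddle point; optimal play is mixed.
Let the attacker play North with probability p. Expected payoff against Hold: 5p + 7(1−p) = −2p + 7; against Counter: 9p + 6(1−p) = 3p + 6.
Setting these equal: −2p + 7 = 3p + 6 ⇒ −5p = -1 ⇒ p = 1/5, and the value is (-2)·(1/5) + 7 = 33/5.
For the defender: with q = P(Hold), equating North's and South's payoffs gives −4q + 9 = q + 6 ⇒ q = 3/5.

33/5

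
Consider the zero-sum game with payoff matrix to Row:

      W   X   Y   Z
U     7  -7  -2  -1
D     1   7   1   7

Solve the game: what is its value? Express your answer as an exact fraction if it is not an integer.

Row minima: U → -7, D → 1; maximin = 1.
Column maxima: W → 7, X → 7, Y → 1, Z → 7; minimax = 1.
Since maximin = minimax = 1, there is a saddle point and the value is 1.

1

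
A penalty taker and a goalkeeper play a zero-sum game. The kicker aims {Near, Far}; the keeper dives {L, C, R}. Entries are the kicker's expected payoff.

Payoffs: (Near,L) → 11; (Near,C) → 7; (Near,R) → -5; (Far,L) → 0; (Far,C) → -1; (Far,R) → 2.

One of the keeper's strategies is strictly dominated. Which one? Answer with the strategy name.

C holds the kicker's payoff strictly below L in every row: 7 < 11, -1 < 0.
So L is strictly dominated for the keeper.

L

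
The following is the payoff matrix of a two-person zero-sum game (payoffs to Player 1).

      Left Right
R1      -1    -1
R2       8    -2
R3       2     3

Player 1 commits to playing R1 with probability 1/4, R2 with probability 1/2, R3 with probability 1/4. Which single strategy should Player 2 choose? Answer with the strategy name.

If Player 2 plays Left, Player 1's expected payoff is (1/4)·(-1) + (1/2)·8 + (1/4)·2 = 17/4.
If Player 2 plays Right, Player 1's expected payoff is (1/4)·(-1) + (1/2)·(-2) + (1/4)·3 = -1/2.
Player 2 minimizes Player 1's payoff; the smallest is -1/2, so the best response is Right.

Right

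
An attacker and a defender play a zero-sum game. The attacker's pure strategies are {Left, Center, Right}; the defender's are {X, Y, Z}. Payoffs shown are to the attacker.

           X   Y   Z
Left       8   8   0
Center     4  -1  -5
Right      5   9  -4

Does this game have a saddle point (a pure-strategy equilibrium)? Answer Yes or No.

Yes

Row minima: Left → 0, Center → -5, Right → -4; maximin = 0.
Column maxima: X → 8, Y → 9, Z → 0; minimax = 0.
maximin = minimax = 0, so a saddle point exists.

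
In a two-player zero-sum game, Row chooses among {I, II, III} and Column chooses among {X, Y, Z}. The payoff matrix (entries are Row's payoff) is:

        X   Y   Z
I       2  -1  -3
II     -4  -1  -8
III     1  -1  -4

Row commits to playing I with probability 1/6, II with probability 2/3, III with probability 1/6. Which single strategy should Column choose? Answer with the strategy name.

If Column plays X, Row's expected payoff is (1/6)·2 + (2/3)·(-4) + (1/6)·1 = -13/6.
If Column plays Y, Row's expected payoff is (1/6)·(-1) + (2/3)·(-1) + (1/6)·(-1) = -1.
If Column plays Z, Row's expected payoff is (1/6)·(-3) + (2/3)·(-8) + (1/6)·(-4) = -13/2.
Column minimizes Row's payoff; the smallest is -13/2, so the best response is Z.

Z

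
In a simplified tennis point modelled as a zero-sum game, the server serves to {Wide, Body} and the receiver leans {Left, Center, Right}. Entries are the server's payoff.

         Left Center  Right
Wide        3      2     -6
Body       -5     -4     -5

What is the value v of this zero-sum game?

Row minima: Wide → -6, Body → -5; maximin = -5.
Column maxima: Left → 3, Center → 2, Right → -5; minimax = -5.
Since maximin = minimax = -5, there is a saddle point and the value is -5.

-5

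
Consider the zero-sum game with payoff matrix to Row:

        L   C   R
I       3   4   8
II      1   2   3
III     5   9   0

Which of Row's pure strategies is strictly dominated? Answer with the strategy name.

II

I gives a strictly higher payoff than II against every column: 3 > 1, 4 > 2, 8 > 3.
So II is strictly dominated and Row never plays it.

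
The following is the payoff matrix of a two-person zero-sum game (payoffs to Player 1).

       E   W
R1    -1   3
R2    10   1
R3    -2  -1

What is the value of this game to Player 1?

31/13

Row minima: R1 → -1, R2 → 1, R3 → -2; maximin = 1.
Column maxima: E → 10, W → 3; minimax = 3.
1 ≠ 3, so there is no saddle point; optimal play is mixed.
R3 is strictly dominated by R1, so Player 1 never plays it.
On the remaining 2×2 (R1, R2 vs E, W):
Let Player 1 play R1 with probability p. Expected payoff against E: (-1)p + 10(1−p) = −11p + 10; against W: 3p + 1(1−p) = 2p + 1.
Setting these equal: −11p + 10 = 2p + 1 ⇒ −13p = -9 ⇒ p = 9/13, and the value is (-11)·(9/13) + 10 = 31/13.
For Player 2: with q = P(E), equating R1's and R2's payoffs gives −4q + 3 = 9q + 1 ⇒ q = 2/13.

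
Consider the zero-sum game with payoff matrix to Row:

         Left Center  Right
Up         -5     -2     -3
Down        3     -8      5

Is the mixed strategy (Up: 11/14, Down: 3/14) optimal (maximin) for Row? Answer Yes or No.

Yes

Against Left this mix gives (11/14)·(-5) + (3/14)·3 = -23/7.
Against Center this mix gives (11/14)·(-2) + (3/14)·(-8) = -23/7.
Against Right this mix gives (11/14)·(-3) + (3/14)·5 = -9/7.
All of Column's active replies (Left, Center) yield -23/7, and no column does worse for Row. The mix makes Column indifferent and guarantees -23/7, so it is optimal.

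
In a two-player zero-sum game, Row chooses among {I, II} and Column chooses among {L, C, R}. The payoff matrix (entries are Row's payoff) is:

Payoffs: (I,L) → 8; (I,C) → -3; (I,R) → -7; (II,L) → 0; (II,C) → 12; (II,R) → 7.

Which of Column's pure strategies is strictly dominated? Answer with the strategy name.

C

R holds Row's payoff strictly below C in every row: -7 < -3, 7 < 12.
So C is strictly dominated for Column.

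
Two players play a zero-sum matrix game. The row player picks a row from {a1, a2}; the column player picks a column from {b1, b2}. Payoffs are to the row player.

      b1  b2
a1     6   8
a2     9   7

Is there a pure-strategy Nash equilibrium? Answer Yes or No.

No

Row minima: a1 → 6, a2 → 7; maximin = 7.
Column maxima: b1 → 9, b2 → 8; minimax = 8.
7 ≠ 8, so no pure-strategy equilibrium exists.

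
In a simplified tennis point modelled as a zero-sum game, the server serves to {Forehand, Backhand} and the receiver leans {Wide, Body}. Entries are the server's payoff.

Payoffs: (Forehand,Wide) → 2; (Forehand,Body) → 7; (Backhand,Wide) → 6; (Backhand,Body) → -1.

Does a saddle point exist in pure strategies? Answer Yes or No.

No

Row minima: Forehand → 2, Backhand → -1; maximin = 2.
Column maxima: Wide → 6, Body → 7; minimax = 6.
2 ≠ 6, so no pure-strategy equilibrium exists.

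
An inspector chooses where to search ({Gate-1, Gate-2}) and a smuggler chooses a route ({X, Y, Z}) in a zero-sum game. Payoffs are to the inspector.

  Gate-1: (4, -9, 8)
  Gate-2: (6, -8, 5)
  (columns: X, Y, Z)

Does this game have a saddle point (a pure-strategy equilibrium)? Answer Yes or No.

Yes

Row minima: Gate-1 → -9, Gate-2 → -8; maximin = -8.
Column maxima: X → 6, Y → -8, Z → 8; minimax = -8.
maximin = minimax = -8, so a saddle point exists.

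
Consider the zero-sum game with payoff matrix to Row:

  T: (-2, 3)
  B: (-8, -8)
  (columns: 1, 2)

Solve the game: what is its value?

-2

Row minima: T → -2, B → -8; maximin = -2.
Column maxima: 1 → -2, 2 → 3; minimax = -2.
Since maximin = minimax = -2, there is a saddle point and the value is -2.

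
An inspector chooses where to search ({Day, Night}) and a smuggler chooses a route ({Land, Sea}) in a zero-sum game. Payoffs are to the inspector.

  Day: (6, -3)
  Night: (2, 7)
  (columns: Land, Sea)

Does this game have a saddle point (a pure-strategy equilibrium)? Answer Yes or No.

No

Row minima: Day → -3, Night → 2; maximin = 2.
Column maxima: Land → 6, Sea → 7; minimax = 6.
2 ≠ 6, so no pure-strategy equilibrium exists.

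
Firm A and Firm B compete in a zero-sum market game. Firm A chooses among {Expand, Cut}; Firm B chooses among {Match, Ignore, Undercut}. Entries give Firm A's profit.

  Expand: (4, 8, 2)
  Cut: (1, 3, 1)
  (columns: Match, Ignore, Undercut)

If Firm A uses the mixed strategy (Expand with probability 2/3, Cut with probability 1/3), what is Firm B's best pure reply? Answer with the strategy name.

Undercut

If Firm B plays Match, Firm A's expected payoff is (2/3)·4 + (1/3)·1 = 3.
If Firm B plays Ignore, Firm A's expected payoff is (2/3)·8 + (1/3)·3 = 19/3.
If Firm B plays Undercut, Firm A's expected payoff is (2/3)·2 + (1/3)·1 = 5/3.
Firm B minimizes Firm A's payoff; the smallest is 5/3, so the best response is Undercut.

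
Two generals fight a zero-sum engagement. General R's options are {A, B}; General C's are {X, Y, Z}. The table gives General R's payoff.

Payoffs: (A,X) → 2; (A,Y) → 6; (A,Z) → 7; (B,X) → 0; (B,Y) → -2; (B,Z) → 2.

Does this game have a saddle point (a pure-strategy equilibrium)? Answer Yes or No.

Row minima: A → 2, B → -2; maximin = 2.
Column maxima: X → 2, Y → 6, Z → 7; minimax = 2.
maximin = minimax = 2, so a saddle point exists.

Yes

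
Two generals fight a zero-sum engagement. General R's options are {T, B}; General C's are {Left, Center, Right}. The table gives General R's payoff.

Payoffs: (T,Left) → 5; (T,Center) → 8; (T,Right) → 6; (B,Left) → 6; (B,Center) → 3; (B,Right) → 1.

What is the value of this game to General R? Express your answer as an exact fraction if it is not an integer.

31/6

Row minima: T → 5, B → 1; maximin = 5.
Column maxima: Left → 6, Center → 8, Right → 6; minimax = 6.
5 ≠ 6, so there is no saddle point; optimal play is mixed.
Center is strictly dominated by Right (it gives General R strictly more in every row), so General C never plays it.
On the remaining 2×2 (T, B vs Left, Right):
Let General R play T with probability p. Expected payoff against Left: 5p + 6(1−p) = −p + 6; against Right: 6p + 1(1−p) = 5p + 1.
Setting these equal: −p + 6 = 5p + 1 ⇒ −6p = -5 ⇒ p = 5/6, and the value is (-1)·(5/6) + 6 = 31/6.
For General C: with q = P(Left), equating T's and B's payoffs gives −q + 6 = 5q + 1 ⇒ q = 5/6.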